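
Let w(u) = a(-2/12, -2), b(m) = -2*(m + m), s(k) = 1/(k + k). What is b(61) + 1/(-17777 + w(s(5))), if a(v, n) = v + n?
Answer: -26028706/106675 ≈ -244.00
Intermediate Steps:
s(k) = 1/(2*k)
a(v, n) = n + v
b(m) = -4*m
w(u) = -13/6 (w(u) = -2 - 2/12 = -2 - 2*1/12 = -2 - ⅙ = -13/6)
b(61) + 1/(-17777 + w(s(5))) = -4*61 + 1/(-17777 - 13/6) = -244 + 1/(-106675/6) = -244 - 6/106675 = -26028706/106675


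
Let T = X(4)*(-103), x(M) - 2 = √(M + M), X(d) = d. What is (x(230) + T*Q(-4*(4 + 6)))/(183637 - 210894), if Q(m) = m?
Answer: -16482/27257 - 2*√115/27257 ≈ -0.60548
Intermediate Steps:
x(M) = 2 + √2*√M (x(M) = 2 + √(M + M) = 2 + √(2*M) = 2 + √2*√M)
T = -412 (T = 4*(-103) = -412)
(x(230) + T*Q(-4*(4 + 6)))/(183637 - 210894) = ((2 + √2*√230) - (-1648)*(4 + 6))/(183637 - 210894) = ((2 + 2*√115) - (-1648)*10)/(-27257) = ((2 + 2*√115) - 412*(-40))*(-1/27257) = ((2 + 2*√115) + 16480)*(-1/27257) = (16482 + 2*√115)*(-1/27257) = -16482/27257 - 2*√115/27257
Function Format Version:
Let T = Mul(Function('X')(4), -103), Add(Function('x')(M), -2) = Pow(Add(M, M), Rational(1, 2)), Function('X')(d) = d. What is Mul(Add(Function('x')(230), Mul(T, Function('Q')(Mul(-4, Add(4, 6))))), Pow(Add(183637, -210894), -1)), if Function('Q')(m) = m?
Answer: Add(Rational(-16482, 27257), Mul(Rational(-2, 27257), Pow(115, Rational(1, 2)))) ≈ -0.60548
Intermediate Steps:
Function('x')(M) = Add(2, Mul(Pow(2, Rational(1, 2)), Pow(M, Rational(1, 2)))) (Function('x')(M) = Add(2, Pow(Add(M, M), Rational(1, 2))) = Add(2, Pow(Mul(2, M), Rational(1, 2))) = Add(2, Mul(Pow(2, Rational(1, 2)), Pow(M, Rational(1, 2)))))
T = -412 (T = Mul(4, -103) = -412)
Mul(Add(Function('x')(230), Mul(T, Function('Q')(Mul(-4, Add(4, 6))))), Pow(Add(183637, -210894), -1)) = Mul(Add(Add(2, Mul(Pow(2, Rational(1, 2)), Pow(230, Rational(1, 2)))), Mul(-412, Mul(-4, Add(4, 6)))), Pow(Add(183637, -210894), -1)) = Mul(Add(Add(2, Mul(2, Pow(115, Rational(1, 2)))), Mul(-412, Mul(-4, 10))), Pow(-27257, -1)) = Mul(Add(Add(2, Mul(2, Pow(115, Rational(1, 2)))), Mul(-412, -40)), Rational(-1, 27257)) = Mul(Add(Add(2, Mul(2, Pow(115, Rational(1, 2)))), 16480), Rational(-1, 27257)) = Mul(Add(16482, Mul(2, Pow(115, Rational(1, 2)))), Rational(-1, 27257)) = Add(Rational(-16482, 27257), Mul(Rational(-2, 27257), Pow(115, Rational(1, 2))))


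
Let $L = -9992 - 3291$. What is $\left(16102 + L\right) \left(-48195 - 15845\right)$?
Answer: $-180528760$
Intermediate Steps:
$L = -13283$
$\left(16102 + L\right) \left(-48195 - 15845\right) = \left(16102 - 13283\right) \left(-48195 - 15845\right) = 2819 \left(-64040\right) = -180528760$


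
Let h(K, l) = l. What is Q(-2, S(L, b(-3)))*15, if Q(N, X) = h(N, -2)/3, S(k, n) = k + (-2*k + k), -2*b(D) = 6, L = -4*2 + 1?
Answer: -10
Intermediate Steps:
L = -7 (L = -8 + 1 = -7)
b(D) = -3 (b(D) = -½*6 = -3)
S(k, n) = 0 (S(k, n) = k - k = 0)
Q(N, X) = -⅔ (Q(N, X) = -2/3 = -2*⅓ = -⅔)
Q(-2, S(L, b(-3)))*15 = -⅔*15 = -10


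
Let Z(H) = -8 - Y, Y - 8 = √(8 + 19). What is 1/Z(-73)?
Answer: -16/229 + 3*√3/229 ≈ -0.047178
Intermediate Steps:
Y = 8 + 3*√3 (Y = 8 + √(8 + 19) = 8 + √27 = 8 + 3*√3 ≈ 13.196)
Z(H) = -16 - 3*√3 (Z(H) = -8 - (8 + 3*√3) = -8 + (-8 - 3*√3) = -16 - 3*√3)
1/Z(-73) = 1/(-16 - 3*√3)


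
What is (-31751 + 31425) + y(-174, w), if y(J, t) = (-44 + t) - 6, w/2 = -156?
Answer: -688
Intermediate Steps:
w = -312 (w = 2*(-156) = -312)
y(J, t) = -50 + t
(-31751 + 31425) + y(-174, w) = (-31751 + 31425) + (-50 - 312) = -326 - 362 = -688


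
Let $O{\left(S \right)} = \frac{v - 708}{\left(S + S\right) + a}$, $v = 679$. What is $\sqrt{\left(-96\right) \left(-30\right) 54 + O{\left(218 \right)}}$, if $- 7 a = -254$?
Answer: $\frac{\sqrt{2021137122}}{114} \approx 394.36$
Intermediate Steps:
$a = \frac{254}{7}$ ($a = \left(- \frac{1}{7}\right) \left(-254\right) = \frac{254}{7} \approx 36.286$)
$O{\left(S \right)} = - \frac{29}{\frac{254}{7} + 2 S}$ ($O{\left(S \right)} = \frac{679 - 708}{\left(S + S\right) + \frac{254}{7}} = - \frac{29}{2 S + \frac{254}{7}} = - \frac{29}{\frac{254}{7} + 2 S}$)
$\sqrt{\left(-96\right) \left(-30\right) 54 + O{\left(218 \right)}} = \sqrt{\left(-96\right) \left(-30\right) 54 - \frac{203}{254 + 14 \cdot 218}} = \sqrt{2880 \cdot 54 - \frac{203}{254 + 3052}} = \sqrt{155520 - \frac{203}{3306}} = \sqrt{155520 - \frac{7}{114}} = \sqrt{\frac{17729273}{114}} = \frac{\sqrt{2021137122}}{114}$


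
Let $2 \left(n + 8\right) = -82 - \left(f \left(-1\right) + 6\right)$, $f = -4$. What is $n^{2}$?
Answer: $2916$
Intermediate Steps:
$n = -54$ ($n = -8 + \frac{-82 - \left(\left(-4\right) \left(-1\right) + 6\right)}{2} = -8 + \frac{-82 - \left(4 + 6\right)}{2} = -8 + \frac{-82 - 10}{2} = -8 + \frac{1}{2} \left(-92\right) = -8 - 46 = -54$)
$n^{2} = \left(-54\right)^{2} = 2916$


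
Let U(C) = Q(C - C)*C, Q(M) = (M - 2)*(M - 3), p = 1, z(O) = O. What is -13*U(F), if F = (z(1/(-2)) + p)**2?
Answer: -39/2 ≈ -19.500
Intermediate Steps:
Q(M) = (-3 + M)*(-2 + M) (Q(M) = (-2 + M)*(-3 + M) = (-3 + M)*(-2 + M))
F = 1/4 (F = (1/(-2) + 1)**2 = (-1/2 + 1)**2 = (1/2)**2 = 1/4 ≈ 0.25000)
U(C) = 6*C (U(C) = (6 + (C - C)**2 - 5*(C - C))*C = (6 + 0**2 - 5*0)*C = (6 + 0 + 0)*C = 6*C)
-13*U(F) = -78/4 = -13*3/2 = -39/2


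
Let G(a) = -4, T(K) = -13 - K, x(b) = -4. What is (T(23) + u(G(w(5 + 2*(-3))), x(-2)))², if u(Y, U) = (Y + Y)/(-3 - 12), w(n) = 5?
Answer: 283024/225 ≈ 1257.9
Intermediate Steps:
u(Y, U) = -2*Y/15 (u(Y, U) = (2*Y)/(-15) = (2*Y)*(-1/15) = -2*Y/15)
(T(23) + u(G(w(5 + 2*(-3))), x(-2)))² = ((-13 - 1*23) - 2/15*(-4))² = ((-13 - 23) + 8/15)² = (-36 + 8/15)² = (-532/15)² = 283024/225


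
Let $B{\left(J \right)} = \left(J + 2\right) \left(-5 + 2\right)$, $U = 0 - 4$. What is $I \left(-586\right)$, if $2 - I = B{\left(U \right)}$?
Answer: $2344$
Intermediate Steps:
$U = -4$ ($U = 0 - 4 = -4$)
$B{\left(J \right)} = -6 - 3 J$ ($B{\left(J \right)} = \left(2 + J\right) \left(-3\right) = -6 - 3 J$)
$I = -4$ ($I = 2 - \left(-6 - -12\right) = 2 - \left(-6 + 12\right) = 2 - 6 = -4$)
$I \left(-586\right) = \left(-4\right) \left(-586\right) = 2344$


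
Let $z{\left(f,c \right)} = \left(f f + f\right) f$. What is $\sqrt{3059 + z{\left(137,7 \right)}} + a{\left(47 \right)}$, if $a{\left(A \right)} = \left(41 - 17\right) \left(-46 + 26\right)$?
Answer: $-480 + \sqrt{2593181} \approx 1130.3$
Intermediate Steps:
$z{\left(f,c \right)} = f \left(f + f^{2}\right)$ ($z{\left(f,c \right)} = \left(f^{2} + f\right) f = \left(f + f^{2}\right) f = f \left(f + f^{2}\right)$)
$a{\left(A \right)} = -480$ ($a{\left(A \right)} = 24 \left(-20\right) = -480$)
$\sqrt{3059 + z{\left(137,7 \right)}} + a{\left(47 \right)} = \sqrt{3059 + 137^{2} \left(1 + 137\right)} - 480 = \sqrt{3059 + 18769 \cdot 138} - 480 = \sqrt{3059 + 2590122} - 480 = \sqrt{2593181} - 480 = -480 + \sqrt{2593181}$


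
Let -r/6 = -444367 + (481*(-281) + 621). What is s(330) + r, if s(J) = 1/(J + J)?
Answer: 2292471721/660 ≈ 3.4734e+6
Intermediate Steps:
s(J) = 1/(2*J)
r = 3473442 (r = -6*(-444367 + (481*(-281) + 621)) = -6*(-444367 + (-135161 + 621)) = -6*(-444367 - 134540) = -6*(-578907) = 3473442)
s(330) + r = (½)/330 + 3473442 = (½)*(1/330) + 3473442 = 1/660 + 3473442 = 2292471721/660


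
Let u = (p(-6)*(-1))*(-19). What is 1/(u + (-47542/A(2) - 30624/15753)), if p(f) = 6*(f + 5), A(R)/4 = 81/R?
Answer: -425331/174136103 ≈ -0.0024425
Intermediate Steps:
A(R) = 324/R (A(R) = 4*(81/R) = 324/R)
p(f) = 30 + 6*f (p(f) = 6*(5 + f) = 30 + 6*f)
u = -114 (u = ((30 + 6*(-6))*(-1))*(-19) = ((30 - 36)*(-1))*(-19) = -6*(-1)*(-19) = 6*(-19) = -114)
1/(u + (-47542/A(2) - 30624/15753)) = 1/(-114 + (-47542/(324/2) - 30624/15753)) = 1/(-114 + (-47542/(324*(½)) - 30624*1/15753)) = 1/(-114 + (-47542/162 - 10208/5251)) = 1/(-114 + (-47542*1/162 - 10208/5251)) = 1/(-114 + (-23771/81 - 10208/5251)) = 1/(-114 - 125648369/425331) = 1/(-174136103/425331) = -425331/174136103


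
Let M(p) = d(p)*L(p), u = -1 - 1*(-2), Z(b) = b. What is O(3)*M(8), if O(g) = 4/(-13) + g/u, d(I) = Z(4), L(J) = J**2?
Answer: 8960/13 ≈ 689.23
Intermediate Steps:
d(I) = 4
u = 1 (u = -1 + 2 = 1)
M(p) = 4*p**2
O(g) = -4/13 + g (O(g) = 4/(-13) + g/1 = 4*(-1/13) + g*1 = -4/13 + g)
O(3)*M(8) = (-4/13 + 3)*(4*8**2) = 35*(4*64)/13 = (35/13)*256 = 8960/13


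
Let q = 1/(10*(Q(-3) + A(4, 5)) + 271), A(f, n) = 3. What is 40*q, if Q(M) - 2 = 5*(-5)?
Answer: 40/71 ≈ 0.56338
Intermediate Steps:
Q(M) = -23 (Q(M) = 2 + 5*(-5) = 2 - 25 = -23)
q = 1/71 (q = 1/(10*(-23 + 3) + 271) = 1/(10*(-20) + 271) = 1/(-200 + 271) = 1/71 ≈ 0.014085)
40*q = 40*(1/71) = 40/71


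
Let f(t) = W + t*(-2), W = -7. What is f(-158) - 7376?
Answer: -7067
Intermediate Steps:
f(t) = -7 - 2*t (f(t) = -7 + t*(-2) = -7 - 2*t)
f(-158) - 7376 = (-7 - 2*(-158)) - 7376 = (-7 + 316) - 7376 = 309 - 7376 = -7067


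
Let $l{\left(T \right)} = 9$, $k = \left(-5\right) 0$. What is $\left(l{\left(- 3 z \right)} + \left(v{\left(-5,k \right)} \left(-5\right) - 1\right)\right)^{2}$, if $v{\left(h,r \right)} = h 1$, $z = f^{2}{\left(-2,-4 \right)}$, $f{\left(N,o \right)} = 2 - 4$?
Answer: $1089$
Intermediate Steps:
$k = 0$
$f{\left(N,o \right)} = -2$ ($f{\left(N,o \right)} = 2 - 4 = -2$)
$z = 4$ ($z = \left(-2\right)^{2} = 4$)
$v{\left(h,r \right)} = h$
$\left(l{\left(- 3 z \right)} + \left(v{\left(-5,k \right)} \left(-5\right) - 1\right)\right)^{2} = \left(9 - -24\right)^{2} = \left(9 + \left(25 - 1\right)\right)^{2} = \left(9 + 24\right)^{2} = 33^{2} = 1089$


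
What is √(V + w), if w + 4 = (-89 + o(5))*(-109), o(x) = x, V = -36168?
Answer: 2*I*√6754 ≈ 164.37*I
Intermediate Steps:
w = 9152 (w = -4 + (-89 + 5)*(-109) = -4 - 84*(-109) = -4 + 9156 = 9152)
√(V + w) = √(-36168 + 9152) = √(-27016) = 2*I*√6754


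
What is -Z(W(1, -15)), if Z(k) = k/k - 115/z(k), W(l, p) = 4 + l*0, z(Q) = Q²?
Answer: 99/16 ≈ 6.1875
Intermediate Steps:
W(l, p) = 4 (W(l, p) = 4 + 0 = 4)
Z(k) = 1 - 115/k² (Z(k) = k/k - 115/k² = 1 - 115/k²)
-Z(W(1, -15)) = -(1 - 115/4²) = -(1 - 115*1/16) = -(1 - 115/16) = -1*(-99/16) = 99/16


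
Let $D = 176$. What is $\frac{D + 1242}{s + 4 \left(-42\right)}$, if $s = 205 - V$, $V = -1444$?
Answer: $\frac{1418}{1481} \approx 0.95746$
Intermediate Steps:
$s = 1649$ ($s = 205 - -1444 = 205 + 1444 = 1649$)
$\frac{D + 1242}{s + 4 \left(-42\right)} = \frac{176 + 1242}{1649 + 4 \left(-42\right)} = \frac{1418}{1649 - 168} = \frac{1418}{1481}$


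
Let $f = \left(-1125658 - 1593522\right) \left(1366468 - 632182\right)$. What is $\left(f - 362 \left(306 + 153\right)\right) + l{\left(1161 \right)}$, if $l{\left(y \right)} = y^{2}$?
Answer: $-1996654623717$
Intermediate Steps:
$f = -1996655805480$ ($f = \left(-2719180\right) 734286 = -1996655805480$)
$\left(f - 362 \left(306 + 153\right)\right) + l{\left(1161 \right)} = \left(-1996655805480 - 362 \left(306 + 153\right)\right) + 1161^{2} = \left(-1996655805480 - 166158\right) + 1347921 = -1996655971638 + 1347921 = -1996654623717$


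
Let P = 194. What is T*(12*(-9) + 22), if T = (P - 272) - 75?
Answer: 13158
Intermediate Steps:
T = -153 (T = (194 - 272) - 75 = -78 - 75 = -153)
T*(12*(-9) + 22) = -153*(12*(-9) + 22) = -153*(-108 + 22) = -153*(-86) = 13158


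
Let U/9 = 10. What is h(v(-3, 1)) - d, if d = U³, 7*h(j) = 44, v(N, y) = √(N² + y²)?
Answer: -5102956/7 ≈ -7.2899e+5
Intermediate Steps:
U = 90 (U = 9*10 = 90)
h(j) = 44/7 (h(j) = (⅐)*44 = 44/7)
d = 729000 (d = 90³ = 729000)
h(v(-3, 1)) - d = 44/7 - 1*729000 = 44/7 - 729000 = -5102956/7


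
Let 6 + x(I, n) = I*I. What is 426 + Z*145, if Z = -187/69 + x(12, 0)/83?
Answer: 1569847/5727 ≈ 274.11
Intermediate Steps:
x(I, n) = -6 + I**2 (x(I, n) = -6 + I*I = -6 + I**2)
Z = -5999/5727 (Z = -187/69 + (-6 + 12**2)/83 = -187*1/69 + (-6 + 144)*(1/83) = -187/69 + 138*(1/83) = -187/69 + 138/83 = -5999/5727 ≈ -1.0475)
426 + Z*145 = 426 - 5999/5727*145 = 426 - 869855/5727 = 1569847/5727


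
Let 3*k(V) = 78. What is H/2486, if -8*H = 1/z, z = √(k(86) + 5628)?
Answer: -√5654/112446752 ≈ -6.6870e-7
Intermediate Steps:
k(V) = 26 (k(V) = (⅓)*78 = 26)
z = √5654 (z = √(26 + 5628) = √5654 ≈ 75.193)
H = -√5654/45232 (H = -√5654/5654/8 = -√5654/45232 ≈ -0.0016624)
H/2486 = -√5654/45232/2486 = -√5654/45232*(1/2486) = -√5654/112446752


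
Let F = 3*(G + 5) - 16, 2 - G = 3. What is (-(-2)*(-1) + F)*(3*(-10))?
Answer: 180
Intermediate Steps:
G = -1 (G = 2 - 1*3 = 2 - 3 = -1)
F = -4 (F = 3*(-1 + 5) - 16 = 3*4 - 16 = 12 - 16 = -4)
(-(-2)*(-1) + F)*(3*(-10)) = (-(-2)*(-1) - 4)*(3*(-10)) = (-1*2 - 4)*(-30) = (-2 - 4)*(-30) = -6*(-30) = 180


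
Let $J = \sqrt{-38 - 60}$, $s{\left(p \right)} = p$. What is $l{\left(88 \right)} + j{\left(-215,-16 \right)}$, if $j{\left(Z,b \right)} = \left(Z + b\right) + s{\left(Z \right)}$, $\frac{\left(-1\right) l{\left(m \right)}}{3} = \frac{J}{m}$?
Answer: $-446 - \frac{21 i \sqrt{2}}{88} \approx -446.0 - 0.33748 i$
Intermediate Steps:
$J = 7 i \sqrt{2}$ ($J = \sqrt{-98} = 7 i \sqrt{2} \approx 9.8995 i$)
$l{\left(m \right)} = - \frac{21 i \sqrt{2}}{m}$ ($l{\left(m \right)} = - 3 \frac{7 i \sqrt{2}}{m} = - \frac{21 i \sqrt{2}}{m}$)
$j{\left(Z,b \right)} = b + 2 Z$ ($j{\left(Z,b \right)} = \left(Z + b\right) + Z = b + 2 Z$)
$l{\left(88 \right)} + j{\left(-215,-16 \right)} = - \frac{21 i \sqrt{2}}{88} + \left(-16 + 2 \left(-215\right)\right) = \left(-21\right) i \sqrt{2} \cdot \frac{1}{88} - 446 = - \frac{21 i \sqrt{2}}{88} - 446 = -446 - \frac{21 i \sqrt{2}}{88}$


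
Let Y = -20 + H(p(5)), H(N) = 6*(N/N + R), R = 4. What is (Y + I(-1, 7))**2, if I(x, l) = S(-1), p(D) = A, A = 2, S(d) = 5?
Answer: 225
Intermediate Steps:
p(D) = 2
I(x, l) = 5
H(N) = 30 (H(N) = 6*(N/N + 4) = 6*(1 + 4) = 6*5 = 30)
Y = 10 (Y = -20 + 30 = 10)
(Y + I(-1, 7))**2 = (10 + 5)**2 = 15**2 = 225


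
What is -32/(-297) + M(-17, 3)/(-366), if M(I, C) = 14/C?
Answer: 1721/18117 ≈ 0.094994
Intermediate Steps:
-32/(-297) + M(-17, 3)/(-366) = -32/(-297) + (14/3)/(-366) = -32*(-1/297) + (14*(⅓))*(-1/366) = 32/297 + (14/3)*(-1/366) = 32/297 - 7/549 = 1721/18117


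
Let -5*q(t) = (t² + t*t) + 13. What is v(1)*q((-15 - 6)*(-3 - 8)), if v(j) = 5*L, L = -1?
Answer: 106735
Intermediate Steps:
v(j) = -5 (v(j) = 5*(-1) = -5)
q(t) = -13/5 - 2*t²/5 (q(t) = -((t² + t*t) + 13)/5 = -((t² + t²) + 13)/5 = -(2*t² + 13)/5 = -(13 + 2*t²)/5 = -13/5 - 2*t²/5)
v(1)*q((-15 - 6)*(-3 - 8)) = -5*(-13/5 - 2*(-15 - 6)²*(-3 - 8)²/5) = -5*(-13/5 - 2*(-21*(-11))²/5) = -5*(-13/5 - ⅖*231²) = -5*(-13/5 - ⅖*53361) = -5*(-13/5 - 106722/5) = -5*(-21347) = 106735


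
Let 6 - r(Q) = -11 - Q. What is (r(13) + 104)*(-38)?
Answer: -5092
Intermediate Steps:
r(Q) = 17 + Q (r(Q) = 6 - (-11 - Q) = 6 + (11 + Q) = 17 + Q)
(r(13) + 104)*(-38) = ((17 + 13) + 104)*(-38) = (30 + 104)*(-38) = 134*(-38) = -5092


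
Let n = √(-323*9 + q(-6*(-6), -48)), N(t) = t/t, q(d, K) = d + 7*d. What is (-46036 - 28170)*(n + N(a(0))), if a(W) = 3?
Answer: -74206 - 222618*I*√291 ≈ -74206.0 - 3.7976e+6*I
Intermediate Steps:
q(d, K) = 8*d
N(t) = 1
n = 3*I*√291 (n = √(-323*9 + 8*(-6*(-6))) = √(-2907 + 8*36) = √(-2907 + 288) = √(-2619) = 3*I*√291 ≈ 51.176*I)
(-46036 - 28170)*(n + N(a(0))) = (-46036 - 28170)*(3*I*√291 + 1) = -74206*(1 + 3*I*√291) = -74206 - 222618*I*√291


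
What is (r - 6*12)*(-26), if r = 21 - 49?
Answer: 2600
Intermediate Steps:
r = -28
(r - 6*12)*(-26) = (-28 - 6*12)*(-26) = (-28 - 72)*(-26) = -100*(-26) = 2600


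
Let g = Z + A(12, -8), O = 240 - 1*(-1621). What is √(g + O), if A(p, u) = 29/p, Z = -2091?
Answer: I*√8193/6 ≈ 15.086*I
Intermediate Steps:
O = 1861 (O = 240 + 1621 = 1861)
g = -25063/12 (g = -2091 + 29/12 = -25063/12 ≈ -2088.6)
√(g + O) = √(-25063/12 + 1861) = √(-2731/12) = I*√8193/6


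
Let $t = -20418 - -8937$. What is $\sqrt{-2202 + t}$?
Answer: $i \sqrt{13683} \approx 116.97 i$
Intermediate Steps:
$t = -11481$ ($t = -20418 + 8937 = -11481$)
$\sqrt{-2202 + t} = \sqrt{-2202 - 11481} = \sqrt{-13683} = i \sqrt{13683}$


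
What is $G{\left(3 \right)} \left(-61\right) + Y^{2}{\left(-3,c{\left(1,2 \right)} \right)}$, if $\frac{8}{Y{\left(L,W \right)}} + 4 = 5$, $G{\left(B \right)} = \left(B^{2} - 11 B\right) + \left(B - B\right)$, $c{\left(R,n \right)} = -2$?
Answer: $1528$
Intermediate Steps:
$G{\left(B \right)} = B^{2} - 11 B$ ($G{\left(B \right)} = \left(B^{2} - 11 B\right) + 0 = B^{2} - 11 B$)
$Y{\left(L,W \right)} = 8$ ($Y{\left(L,W \right)} = \frac{8}{-4 + 5} = \frac{8}{1} = 8 \cdot 1 = 8$)
$G{\left(3 \right)} \left(-61\right) + Y^{2}{\left(-3,c{\left(1,2 \right)} \right)} = 3 \left(-11 + 3\right) \left(-61\right) + 8^{2} = 3 \left(-8\right) \left(-61\right) + 64 = \left(-24\right) \left(-61\right) + 64 = 1464 + 64 = 1528$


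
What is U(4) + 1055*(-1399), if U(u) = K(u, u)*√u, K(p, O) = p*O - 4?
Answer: -1475921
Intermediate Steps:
K(p, O) = -4 + O*p (K(p, O) = O*p - 4 = -4 + O*p)
U(u) = √u*(-4 + u²) (U(u) = (-4 + u*u)*√u = (-4 + u²)*√u = √u*(-4 + u²))
U(4) + 1055*(-1399) = √4*(-4 + 4²) + 1055*(-1399) = 2*(-4 + 16) - 1475945 = 2*12 - 1475945 = 24 - 1475945 = -1475921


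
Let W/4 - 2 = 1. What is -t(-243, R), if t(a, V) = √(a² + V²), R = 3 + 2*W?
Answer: -27*√82 ≈ -244.50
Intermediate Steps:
W = 12 (W = 8 + 4*1 = 8 + 4 = 12)
R = 27 (R = 3 + 2*12 = 3 + 24 = 27)
t(a, V) = √(V² + a²)
-t(-243, R) = -√(27² + (-243)²) = -√(729 + 59049) = -√59778 = -27*√82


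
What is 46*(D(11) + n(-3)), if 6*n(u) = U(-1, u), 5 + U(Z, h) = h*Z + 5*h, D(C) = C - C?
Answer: -391/3 ≈ -130.33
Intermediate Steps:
D(C) = 0
U(Z, h) = -5 + 5*h + Z*h (U(Z, h) = -5 + (h*Z + 5*h) = -5 + (Z*h + 5*h) = -5 + (5*h + Z*h) = -5 + 5*h + Z*h)
n(u) = -⅚ + 2*u/3 (n(u) = (-5 + 5*u - u)/6 = (-5 + 4*u)/6 = -⅚ + 2*u/3)
46*(D(11) + n(-3)) = 46*(0 + (-⅚ + (⅔)*(-3))) = 46*(0 + (-⅚ - 2)) = 46*(0 - 17/6) = 46*(-17/6) = -391/3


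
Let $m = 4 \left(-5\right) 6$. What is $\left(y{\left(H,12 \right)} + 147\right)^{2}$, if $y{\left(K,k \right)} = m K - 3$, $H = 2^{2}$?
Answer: $112896$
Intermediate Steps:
$H = 4$
$m = -120$ ($m = \left(-20\right) 6 = -120$)
$y{\left(K,k \right)} = -3 - 120 K$ ($y{\left(K,k \right)} = - 120 K - 3 = -3 - 120 K$)
$\left(y{\left(H,12 \right)} + 147\right)^{2} = \left(\left(-3 - 480\right) + 147\right)^{2} = \left(-483 + 147\right)^{2} = \left(-336\right)^{2} = 112896$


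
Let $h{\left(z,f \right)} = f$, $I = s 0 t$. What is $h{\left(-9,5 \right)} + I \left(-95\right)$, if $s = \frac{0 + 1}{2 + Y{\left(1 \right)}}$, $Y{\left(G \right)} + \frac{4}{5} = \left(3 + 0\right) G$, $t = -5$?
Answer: $5$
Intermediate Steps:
$Y{\left(G \right)} = - \frac{4}{5} + 3 G$ ($Y{\left(G \right)} = - \frac{4}{5} + \left(3 + 0\right) G = - \frac{4}{5} + 3 G$)
$s = \frac{5}{21}$ ($s = \frac{0 + 1}{2 + \left(- \frac{4}{5} + 3 \cdot 1\right)} = 1 \frac{1}{2 + \left(- \frac{4}{5} + 3\right)} = 1 \frac{1}{2 + \frac{11}{5}} = 1 \frac{1}{\frac{21}{5}} = 1 \cdot \frac{5}{21} = \frac{5}{21} \approx 0.2381$)
$I = 0$ ($I = \frac{5}{21} \cdot 0 \left(-5\right) = 0 \left(-5\right) = 0$)
$h{\left(-9,5 \right)} + I \left(-95\right) = 5 + 0 \left(-95\right) = 5 + 0 = 5$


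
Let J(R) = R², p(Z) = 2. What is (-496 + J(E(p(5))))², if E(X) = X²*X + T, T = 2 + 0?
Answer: 156816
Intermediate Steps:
T = 2
E(X) = 2 + X³ (E(X) = X²*X + 2 = X³ + 2 = 2 + X³)
(-496 + J(E(p(5))))² = (-496 + (2 + 2³)²)² = (-496 + (2 + 8)²)² = (-496 + 10²)² = (-496 + 100)² = (-396)² = 156816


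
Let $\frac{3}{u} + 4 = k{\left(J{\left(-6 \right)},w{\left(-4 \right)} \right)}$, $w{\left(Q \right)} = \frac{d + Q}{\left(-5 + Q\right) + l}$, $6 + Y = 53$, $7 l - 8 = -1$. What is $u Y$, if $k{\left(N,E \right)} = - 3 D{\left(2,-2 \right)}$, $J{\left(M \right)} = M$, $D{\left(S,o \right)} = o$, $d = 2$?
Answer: $\frac{141}{2} \approx 70.5$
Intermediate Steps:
$l = 1$ ($l = \frac{8}{7} + \frac{1}{7} \left(-1\right) = \frac{8}{7} - \frac{1}{7} = 1$)
$Y = 47$ ($Y = -6 + 53 = 47$)
$w{\left(Q \right)} = \frac{2 + Q}{-4 + Q}$ ($w{\left(Q \right)} = \frac{2 + Q}{\left(-5 + Q\right) + 1} = \frac{2 + Q}{-4 + Q}$)
$k{\left(N,E \right)} = 6$ ($k{\left(N,E \right)} = \left(-3\right) \left(-2\right) = 6$)
$u = \frac{3}{2}$ ($u = \frac{3}{-4 + 6} = \frac{3}{2} \approx 1.5$)
$u Y = \frac{3}{2} \cdot 47 = \frac{141}{2}$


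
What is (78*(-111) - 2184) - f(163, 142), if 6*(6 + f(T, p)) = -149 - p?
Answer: -21575/2 ≈ -10788.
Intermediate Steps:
f(T, p) = -185/6 - p/6 (f(T, p) = -6 + (-149 - p)/6 = -6 + (-149/6 - p/6) = -185/6 - p/6)
(78*(-111) - 2184) - f(163, 142) = (78*(-111) - 2184) - (-185/6 - ⅙*142) = (-8658 - 2184) - (-185/6 - 71/3) = -10842 - 1*(-109/2) = -10842 + 109/2 = -21575/2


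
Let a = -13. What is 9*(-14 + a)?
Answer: -243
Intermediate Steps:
9*(-14 + a) = 9*(-14 - 13) = 9*(-27) = -243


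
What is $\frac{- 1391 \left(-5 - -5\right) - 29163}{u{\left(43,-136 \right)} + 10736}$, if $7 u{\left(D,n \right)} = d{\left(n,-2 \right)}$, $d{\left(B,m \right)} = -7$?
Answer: $- \frac{29163}{10735} \approx -2.7166$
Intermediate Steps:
$u{\left(D,n \right)} = -1$ ($u{\left(D,n \right)} = \frac{1}{7} \left(-7\right) = -1$)
$\frac{- 1391 \left(-5 - -5\right) - 29163}{u{\left(43,-136 \right)} + 10736} = \frac{- 1391 \left(-5 - -5\right) - 29163}{-1 + 10736} = \frac{- 1391 \left(-5 + 5\right) - 29163}{10735} = \left(\left(-1391\right) 0 - 29163\right) \frac{1}{10735} = \left(0 - 29163\right) \frac{1}{10735} = \left(-29163\right) \frac{1}{10735} = - \frac{29163}{10735}$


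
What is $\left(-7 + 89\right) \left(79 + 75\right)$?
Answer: $12628$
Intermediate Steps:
$\left(-7 + 89\right) \left(79 + 75\right) = 82 \cdot 154 = 12628$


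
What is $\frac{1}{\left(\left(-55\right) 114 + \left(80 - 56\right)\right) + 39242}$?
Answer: $\frac{1}{32996} \approx 3.0307 \cdot 10^{-5}$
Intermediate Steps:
$\frac{1}{\left(\left(-55\right) 114 + \left(80 - 56\right)\right) + 39242} = \frac{1}{\left(-6270 + 24\right) + 39242} = \frac{1}{-6246 + 39242} = \frac{1}{32996}$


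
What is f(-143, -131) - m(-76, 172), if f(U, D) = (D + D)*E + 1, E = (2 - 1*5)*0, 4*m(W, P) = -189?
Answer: 193/4 ≈ 48.250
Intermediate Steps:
m(W, P) = -189/4 (m(W, P) = (¼)*(-189) = -189/4)
E = 0 (E = (2 - 5)*0 = -3*0 = 0)
f(U, D) = 1 (f(U, D) = (D + D)*0 + 1 = (2*D)*0 + 1 = 0 + 1 = 1)
f(-143, -131) - m(-76, 172) = 1 - 1*(-189/4) = 1 + 189/4 = 193/4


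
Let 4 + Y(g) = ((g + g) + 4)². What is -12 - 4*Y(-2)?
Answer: 4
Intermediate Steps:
Y(g) = -4 + (4 + 2*g)² (Y(g) = -4 + ((g + g) + 4)² = -4 + (2*g + 4)² = -4 + (4 + 2*g)²)
-12 - 4*Y(-2) = -12 - 4*(-4 + 4*(2 - 2)²) = -12 - 4*(-4 + 4*0²) = -12 - 4*(-4 + 4*0) = -12 - 4*(-4 + 0) = -12 - 4*(-4) = -12 + 16 = 4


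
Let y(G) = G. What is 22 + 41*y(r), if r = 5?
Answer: 227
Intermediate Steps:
22 + 41*y(r) = 22 + 41*5 = 22 + 205 = 227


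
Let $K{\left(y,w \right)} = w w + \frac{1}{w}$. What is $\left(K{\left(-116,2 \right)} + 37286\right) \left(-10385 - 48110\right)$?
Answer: $- \frac{4362615595}{2} \approx -2.1813 \cdot 10^{9}$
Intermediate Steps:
$K{\left(y,w \right)} = \frac{1}{w} + w^{2}$ ($K{\left(y,w \right)} = w^{2} + \frac{1}{w} = \frac{1}{w} + w^{2}$)
$\left(K{\left(-116,2 \right)} + 37286\right) \left(-10385 - 48110\right) = \left(\frac{1 + 2^{3}}{2} + 37286\right) \left(-10385 - 48110\right) = \left(\frac{1 + 8}{2} + 37286\right) \left(-58495\right) = \left(\frac{1}{2} \cdot 9 + 37286\right) \left(-58495\right) = \left(\frac{9}{2} + 37286\right) \left(-58495\right) = \frac{74581}{2} \left(-58495\right) = - \frac{4362615595}{2}$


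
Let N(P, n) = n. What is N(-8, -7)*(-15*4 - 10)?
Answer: 490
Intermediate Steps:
N(-8, -7)*(-15*4 - 10) = -7*(-15*4 - 10) = -7*(-60 - 10) = -7*(-70) = 490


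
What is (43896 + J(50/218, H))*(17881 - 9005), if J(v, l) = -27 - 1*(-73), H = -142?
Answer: 390029192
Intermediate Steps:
J(v, l) = 46 (J(v, l) = -27 + 73 = 46)
(43896 + J(50/218, H))*(17881 - 9005) = (43896 + 46)*(17881 - 9005) = 43942*8876 = 390029192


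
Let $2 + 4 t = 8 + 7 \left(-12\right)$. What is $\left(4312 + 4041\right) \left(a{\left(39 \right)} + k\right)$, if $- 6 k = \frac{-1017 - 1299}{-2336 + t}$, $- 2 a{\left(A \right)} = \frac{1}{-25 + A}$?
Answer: $- \frac{31415633}{18844} \approx -1667.1$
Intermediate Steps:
$t = - \frac{39}{2}$ ($t = - \frac{1}{2} + \frac{8 + 7 \left(-12\right)}{4} = - \frac{1}{2} + \frac{8 - 84}{4} = - \frac{1}{2} + \frac{1}{4} \left(-76\right) = - \frac{1}{2} - 19 = - \frac{39}{2} \approx -19.5$)
$a{\left(A \right)} = - \frac{1}{2 \left(-25 + A\right)}$
$k = - \frac{772}{4711}$ ($k = - \frac{\left(-1017 - 1299\right) \frac{1}{-2336 - \frac{39}{2}}}{6} = - \frac{\left(-2316\right) \frac{1}{- \frac{4711}{2}}}{6} = - \frac{\left(-2316\right) \left(- \frac{2}{4711}\right)}{6} = \left(- \frac{1}{6}\right) \frac{4632}{4711} = - \frac{772}{4711} \approx -0.16387$)
$\left(4312 + 4041\right) \left(a{\left(39 \right)} + k\right) = \left(4312 + 4041\right) \left(- \frac{1}{-50 + 2 \cdot 39} - \frac{772}{4711}\right) = 8353 \left(- \frac{1}{-50 + 78} - \frac{772}{4711}\right) = 8353 \left(- \frac{1}{28} - \frac{772}{4711}\right) = 8353 \left(- \frac{3761}{18844}\right) = - \frac{31415633}{18844}$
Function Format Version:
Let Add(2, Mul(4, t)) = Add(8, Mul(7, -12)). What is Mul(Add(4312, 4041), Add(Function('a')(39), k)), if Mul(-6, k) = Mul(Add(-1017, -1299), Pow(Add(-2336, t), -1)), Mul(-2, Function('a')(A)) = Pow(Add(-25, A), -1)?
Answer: Rational(-31415633, 18844) ≈ -1667.1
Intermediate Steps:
t = Rational(-39, 2) (t = Add(Rational(-1, 2), Mul(Rational(1, 4), Add(8, Mul(7, -12)))) = Add(Rational(-1, 2), Mul(Rational(1, 4), Add(8, -84))) = Add(Rational(-1, 2), Mul(Rational(1, 4), -76)) = Add(Rational(-1, 2), -19) = Rational(-39, 2) ≈ -19.500)
Function('a')(A) = Mul(Rational(-1, 2), Pow(Add(-25, A), -1))
k = Rational(-772, 4711) (k = Mul(Rational(-1, 6), Mul(Add(-1017, -1299), Pow(Add(-2336, Rational(-39, 2)), -1))) = Mul(Rational(-1, 6), Mul(-2316, Pow(Rational(-4711, 2), -1))) = Mul(Rational(-1, 6), Mul(-2316, Rational(-2, 4711))) = Mul(Rational(-1, 6), Rational(4632, 4711)) = Rational(-772, 4711) ≈ -0.16387)
Mul(Add(4312, 4041), Add(Function('a')(39), k)) = Mul(Add(4312, 4041), Add(Mul(-1, Pow(Add(-50, Mul(2, 39)), -1)), Rational(-772, 4711))) = Mul(8353, Add(Mul(-1, Pow(Add(-50, 78), -1)), Rational(-772, 4711))) = Mul(8353, Add(Mul(-1, Pow(28, -1)), Rational(-772, 4711))) = Mul(8353, Add(Mul(-1, Rational(1, 28)), Rational(-772, 4711))) = Mul(8353, Add(Rational(-1, 28), Rational(-772, 4711))) = Mul(8353, Rational(-3761, 18844)) = Rational(-31415633, 18844)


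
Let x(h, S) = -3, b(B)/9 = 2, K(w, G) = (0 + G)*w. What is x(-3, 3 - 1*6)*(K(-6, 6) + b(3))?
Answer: 54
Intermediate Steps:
K(w, G) = G*w
b(B) = 18 (b(B) = 9*2 = 18)
x(-3, 3 - 1*6)*(K(-6, 6) + b(3)) = -3*(6*(-6) + 18) = -3*(-36 + 18) = -3*(-18) = 54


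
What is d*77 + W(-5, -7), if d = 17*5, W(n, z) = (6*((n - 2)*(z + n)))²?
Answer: 260561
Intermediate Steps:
W(n, z) = 36*(-2 + n)²*(n + z)² (W(n, z) = (6*((-2 + n)*(n + z)))² = (6*(-2 + n)*(n + z))² = 36*(-2 + n)²*(n + z)²)
d = 85
d*77 + W(-5, -7) = 85*77 + 36*(-2 - 5)²*(-5 - 7)² = 6545 + 36*(-7)²*(-12)² = 6545 + 36*49*144 = 6545 + 254016 = 260561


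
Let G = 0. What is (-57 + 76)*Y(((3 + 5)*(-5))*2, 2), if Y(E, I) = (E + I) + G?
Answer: -1482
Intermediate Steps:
Y(E, I) = E + I (Y(E, I) = (E + I) + 0 = E + I)
(-57 + 76)*Y(((3 + 5)*(-5))*2, 2) = (-57 + 76)*(((3 + 5)*(-5))*2 + 2) = 19*((8*(-5))*2 + 2) = 19*(-40*2 + 2) = 19*(-80 + 2) = 19*(-78) = -1482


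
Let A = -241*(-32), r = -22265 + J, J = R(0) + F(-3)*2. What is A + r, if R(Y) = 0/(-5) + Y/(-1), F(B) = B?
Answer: -14559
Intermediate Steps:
R(Y) = -Y (R(Y) = 0*(-⅕) + Y*(-1) = 0 - Y = -Y)
J = -6 (J = -1*0 - 3*2 = 0 - 6 = -6)
r = -22271 (r = -22265 - 6 = -22271)
A = 7712
A + r = 7712 - 22271 = -14559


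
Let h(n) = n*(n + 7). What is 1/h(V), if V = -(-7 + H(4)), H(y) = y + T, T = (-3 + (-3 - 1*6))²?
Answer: 1/18894 ≈ 5.2927e-5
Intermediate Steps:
T = 144 (T = (-3 + (-3 - 6))² = (-3 - 9)² = (-12)² = 144)
H(y) = 144 + y (H(y) = y + 144 = 144 + y)
V = -141 (V = -(-7 + (144 + 4)) = -(-7 + 148) = -1*141 = -141)
h(n) = n*(7 + n)
1/h(V) = 1/(-141*(7 - 141)) = 1/(-141*(-134)) = 1/18894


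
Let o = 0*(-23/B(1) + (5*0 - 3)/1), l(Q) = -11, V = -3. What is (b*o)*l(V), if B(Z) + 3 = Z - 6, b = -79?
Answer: 0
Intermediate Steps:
B(Z) = -9 + Z (B(Z) = -3 + (Z - 6) = -3 + (-6 + Z) = -9 + Z)
o = 0 (o = 0*(-23/(-9 + 1) + (5*0 - 3)/1) = 0*(-23/(-8) + (0 - 3)*1) = 0*(-23*(-1/8) - 3*1) = 0*(23/8 - 3) = 0*(-1/8) = 0)
(b*o)*l(V) = -79*0*(-11) = 0*(-11) = 0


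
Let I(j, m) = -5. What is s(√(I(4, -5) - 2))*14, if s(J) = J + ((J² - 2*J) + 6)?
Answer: -14 - 14*I*√7 ≈ -14.0 - 37.041*I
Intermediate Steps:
s(J) = 6 + J² - J (s(J) = J + (6 + J² - 2*J) = 6 + J² - J)
s(√(I(4, -5) - 2))*14 = (6 + (√(-5 - 2))² - √(-5 - 2))*14 = (6 + (√(-7))² - √(-7))*14 = (6 + (I*√7)² - I*√7)*14 = (6 - 7 - I*√7)*14 = (-1 - I*√7)*14 = -14 - 14*I*√7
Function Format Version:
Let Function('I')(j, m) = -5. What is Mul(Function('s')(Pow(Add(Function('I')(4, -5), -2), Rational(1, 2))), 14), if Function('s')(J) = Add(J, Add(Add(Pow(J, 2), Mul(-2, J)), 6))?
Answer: Add(-14, Mul(-14, I, Pow(7, Rational(1, 2)))) ≈ Add(-14.000, Mul(-37.041, I))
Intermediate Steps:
Function('s')(J) = Add(6, Pow(J, 2), Mul(-1, J)) (Function('s')(J) = Add(J, Add(6, Pow(J, 2), Mul(-2, J))) = Add(6, Pow(J, 2), Mul(-1, J)))
Mul(Function('s')(Pow(Add(Function('I')(4, -5), -2), Rational(1, 2))), 14) = Mul(Add(6, Pow(Pow(Add(-5, -2), Rational(1, 2)), 2), Mul(-1, Pow(Add(-5, -2), Rational(1, 2)))), 14) = Mul(Add(6, Pow(Pow(-7, Rational(1, 2)), 2), Mul(-1, Pow(-7, Rational(1, 2)))), 14) = Mul(Add(6, Pow(Mul(I, Pow(7, Rational(1, 2))), 2), Mul(-1, Mul(I, Pow(7, Rational(1, 2))))), 14) = Mul(Add(6, -7, Mul(-1, I, Pow(7, Rational(1, 2)))), 14) = Mul(Add(-1, Mul(-1, I, Pow(7, Rational(1, 2)))), 14) = Add(-14, Mul(-14, I, Pow(7, Rational(1, 2))))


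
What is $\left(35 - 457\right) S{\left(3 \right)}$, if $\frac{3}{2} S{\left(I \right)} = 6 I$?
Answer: $-5064$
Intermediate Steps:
$S{\left(I \right)} = 4 I$ ($S{\left(I \right)} = \frac{2 \cdot 6 I}{3} = 4 I$)
$\left(35 - 457\right) S{\left(3 \right)} = \left(35 - 457\right) 4 \cdot 3 = \left(-422\right) 12 = -5064$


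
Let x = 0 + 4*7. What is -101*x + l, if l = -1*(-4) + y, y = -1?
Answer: -2825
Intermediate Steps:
l = 3 (l = -1*(-4) - 1 = 4 - 1 = 3)
x = 28 (x = 0 + 28 = 28)
-101*x + l = -101*28 + 3 = -2828 + 3 = -2825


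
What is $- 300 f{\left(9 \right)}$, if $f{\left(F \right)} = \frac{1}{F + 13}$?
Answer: $- \frac{150}{11} \approx -13.636$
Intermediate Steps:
$f{\left(F \right)} = \frac{1}{13 + F}$
$- 300 f{\left(9 \right)} = - \frac{300}{13 + 9} = - \frac{300}{22} = \left(-300\right) \frac{1}{22} = - \frac{150}{11}$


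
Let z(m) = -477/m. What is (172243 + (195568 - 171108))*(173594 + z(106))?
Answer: 68291150837/2 ≈ 3.4146e+10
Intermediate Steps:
(172243 + (195568 - 171108))*(173594 + z(106)) = (172243 + (195568 - 171108))*(173594 - 477/106) = (172243 + 24460)*(173594 - 477*1/106) = 196703*(173594 - 9/2) = 196703*(347179/2) = 68291150837/2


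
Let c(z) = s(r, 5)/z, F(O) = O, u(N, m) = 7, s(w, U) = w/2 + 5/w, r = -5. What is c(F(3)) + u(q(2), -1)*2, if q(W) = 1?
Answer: 77/6 ≈ 12.833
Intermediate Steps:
s(w, U) = w/2 + 5/w (s(w, U) = w*(½) + 5/w = w/2 + 5/w)
c(z) = -7/(2*z) (c(z) = ((½)*(-5) + 5/(-5))/z = (-5/2 + 5*(-⅕))/z = (-5/2 - 1)/z = -7/(2*z))
c(F(3)) + u(q(2), -1)*2 = -7/2/3 + 7*2 = -7/2*⅓ + 14 = -7/6 + 14 = 77/6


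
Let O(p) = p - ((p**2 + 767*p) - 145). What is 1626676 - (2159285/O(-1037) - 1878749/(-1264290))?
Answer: 3903117370427644/2399434485 ≈ 1.6267e+6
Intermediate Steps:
O(p) = 145 - p**2 - 766*p (O(p) = p - (-145 + p**2 + 767*p) = p + (145 - p**2 - 767*p) = 145 - p**2 - 766*p)
1626676 - (2159285/O(-1037) - 1878749/(-1264290)) = 1626676 - (2159285/(145 - 1*(-1037)**2 - 766*(-1037)) - 1878749/(-1264290)) = 1626676 - (2159285/(145 - 1*1075369 + 794342) - 1878749*(-1/1264290)) = 1626676 - (2159285/(145 - 1075369 + 794342) + 50777/34170) = 1626676 - (2159285/(-280882) + 50777/34170) = 1626676 - (2159285*(-1/280882) + 50777/34170) = 1626676 - (-2159285/280882 + 50777/34170) = 1626676 - 1*(-14880105784/2399434485) = 1626676 + 14880105784/2399434485 = 3903117370427644/2399434485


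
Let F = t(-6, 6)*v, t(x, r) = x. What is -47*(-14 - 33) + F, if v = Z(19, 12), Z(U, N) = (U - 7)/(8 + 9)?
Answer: 37481/17 ≈ 2204.8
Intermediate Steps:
Z(U, N) = -7/17 + U/17 (Z(U, N) = (-7 + U)/17 = (-7 + U)*(1/17) = -7/17 + U/17)
v = 12/17 (v = -7/17 + (1/17)*19 = -7/17 + 19/17 = 12/17 ≈ 0.70588)
F = -72/17 (F = -6*12/17 = -72/17 ≈ -4.2353)
-47*(-14 - 33) + F = -47*(-14 - 33) - 72/17 = -47*(-47) - 72/17 = 2209 - 72/17 = 37481/17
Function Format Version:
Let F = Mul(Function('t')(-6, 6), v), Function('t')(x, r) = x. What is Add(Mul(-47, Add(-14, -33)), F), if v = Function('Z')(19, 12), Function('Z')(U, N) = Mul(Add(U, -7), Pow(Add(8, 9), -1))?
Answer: Rational(37481, 17) ≈ 2204.8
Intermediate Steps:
Function('Z')(U, N) = Add(Rational(-7, 17), Mul(Rational(1, 17), U)) (Function('Z')(U, N) = Mul(Add(-7, U), Pow(17, -1)) = Mul(Add(-7, U), Rational(1, 17)) = Add(Rational(-7, 17), Mul(Rational(1, 17), U)))
v = Rational(12, 17) (v = Add(Rational(-7, 17), Mul(Rational(1, 17), 19)) = Add(Rational(-7, 17), Rational(19, 17)) = Rational(12, 17) ≈ 0.70588)
F = Rational(-72, 17) (F = Mul(-6, Rational(12, 17)) = Rational(-72, 17) ≈ -4.2353)
Add(Mul(-47, Add(-14, -33)), F) = Add(Mul(-47, Add(-14, -33)), Rational(-72, 17)) = Add(Mul(-47, -47), Rational(-72, 17)) = Add(2209, Rational(-72, 17)) = Rational(37481, 17)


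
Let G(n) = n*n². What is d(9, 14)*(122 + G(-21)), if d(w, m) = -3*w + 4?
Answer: 210197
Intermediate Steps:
d(w, m) = 4 - 3*w
G(n) = n³
d(9, 14)*(122 + G(-21)) = (4 - 3*9)*(122 + (-21)³) = (4 - 27)*(122 - 9261) = -23*(-9139) = 210197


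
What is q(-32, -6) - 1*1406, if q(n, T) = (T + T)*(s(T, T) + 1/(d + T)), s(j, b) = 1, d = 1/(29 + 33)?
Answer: -525334/371 ≈ -1416.0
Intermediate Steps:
d = 1/62 ≈ 0.016129
q(n, T) = 2*T*(1 + 1/(1/62 + T)) (q(n, T) = (T + T)*(1 + 1/(1/62 + T)) = (2*T)*(1 + 1/(1/62 + T)) = 2*T*(1 + 1/(1/62 + T)))
q(-32, -6) - 1*1406 = 2*(-6)*(63 + 62*(-6))/(1 + 62*(-6)) - 1*1406 = 2*(-6)*(63 - 372)/(1 - 372) - 1406 = 2*(-6)*(-309)/(-371) - 1406 = 2*(-6)*(-1/371)*(-309) - 1406 = -3708/371 - 1406 = -525334/371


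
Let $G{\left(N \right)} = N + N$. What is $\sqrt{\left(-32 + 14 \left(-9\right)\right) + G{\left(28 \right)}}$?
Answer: $i \sqrt{102} \approx 10.1 i$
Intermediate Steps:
$G{\left(N \right)} = 2 N$
$\sqrt{\left(-32 + 14 \left(-9\right)\right) + G{\left(28 \right)}} = \sqrt{\left(-32 + 14 \left(-9\right)\right) + 2 \cdot 28} = \sqrt{\left(-32 - 126\right) + 56} = \sqrt{-158 + 56} = \sqrt{-102} = i \sqrt{102}$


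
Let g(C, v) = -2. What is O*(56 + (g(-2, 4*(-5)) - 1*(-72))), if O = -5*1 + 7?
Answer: 252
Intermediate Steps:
O = 2 (O = -5 + 7 = 2)
O*(56 + (g(-2, 4*(-5)) - 1*(-72))) = 2*(56 + (-2 - 1*(-72))) = 2*(56 + (-2 + 72)) = 2*(56 + 70) = 2*126 = 252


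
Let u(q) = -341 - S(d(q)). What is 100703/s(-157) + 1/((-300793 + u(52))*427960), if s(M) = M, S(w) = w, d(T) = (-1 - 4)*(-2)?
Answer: -12978359567126877/20233781039680 ≈ -641.42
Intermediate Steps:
d(T) = 10 (d(T) = -5*(-2) = 10)
u(q) = -351 (u(q) = -341 - 1*10 = -341 - 10 = -351)
100703/s(-157) + 1/((-300793 + u(52))*427960) = 100703/(-157) + 1/(-300793 - 351*427960) = 100703*(-1/157) + (1/427960)/(-301144) = -100703/157 - 1/301144*1/427960 = -100703/157 - 1/128877586240 = -12978359567126877/20233781039680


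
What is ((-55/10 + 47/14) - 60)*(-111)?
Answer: 48285/7 ≈ 6897.9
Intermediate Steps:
((-55/10 + 47/14) - 60)*(-111) = ((-55*1/10 + 47*(1/14)) - 60)*(-111) = ((-11/2 + 47/14) - 60)*(-111) = (-15/7 - 60)*(-111) = -435/7*(-111) = 48285/7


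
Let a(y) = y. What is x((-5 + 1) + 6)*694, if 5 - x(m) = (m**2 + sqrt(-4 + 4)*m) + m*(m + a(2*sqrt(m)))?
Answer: -2082 - 2776*sqrt(2) ≈ -6007.9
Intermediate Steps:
x(m) = 5 - m**2 - m*(m + 2*sqrt(m)) (x(m) = 5 - ((m**2 + sqrt(-4 + 4)*m) + m*(m + 2*sqrt(m))) = 5 - ((m**2 + sqrt(0)*m) + m*(m + 2*sqrt(m))) = 5 - ((m**2 + 0*m) + m*(m + 2*sqrt(m))) = 5 - ((m**2 + 0) + m*(m + 2*sqrt(m))) = 5 - (m**2 + m*(m + 2*sqrt(m))) = 5 + (-m**2 - m*(m + 2*sqrt(m))) = 5 - m**2 - m*(m + 2*sqrt(m)))
x((-5 + 1) + 6)*694 = (5 - 2*((-5 + 1) + 6)**2 - 2*((-5 + 1) + 6)**(3/2))*694 = (5 - 2*(-4 + 6)**2 - 2*(-4 + 6)**(3/2))*694 = (5 - 2*2**2 - 4*sqrt(2))*694 = (5 - 2*4 - 4*sqrt(2))*694 = (5 - 8 - 4*sqrt(2))*694 = (-3 - 4*sqrt(2))*694 = -2082 - 2776*sqrt(2)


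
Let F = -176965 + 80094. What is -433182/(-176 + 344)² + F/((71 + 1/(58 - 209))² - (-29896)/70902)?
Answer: -1639823255764385/47439525946848 ≈ -34.567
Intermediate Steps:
F = -96871
-433182/(-176 + 344)² + F/((71 + 1/(58 - 209))² - (-29896)/70902) = -433182/(-176 + 344)² - 96871/((71 + 1/(58 - 209))² - (-29896)/70902) = -433182/(168²) - 96871/((71 + 1/(-151))² - (-29896)/70902) = -433182/28224 - 96871/((71 - 1/151)² - 1*(-148/351)) = -433182*1/28224 - 96871/((10720/151)² + 148/351) = -72197/4704 - 96871/(114918400/22801 + 148/351) = -72197/4704 - 96871/40339732948/8003151 = -72197/4704 - 96871*8003151/40339732948 = -72197/4704 - 775273240521/40339732948 = -1639823255764385/47439525946848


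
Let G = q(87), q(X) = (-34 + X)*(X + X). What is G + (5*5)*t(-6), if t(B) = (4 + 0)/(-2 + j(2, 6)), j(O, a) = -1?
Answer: 27566/3 ≈ 9188.7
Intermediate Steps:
q(X) = 2*X*(-34 + X) (q(X) = (-34 + X)*(2*X) = 2*X*(-34 + X))
G = 9222 (G = 2*87*(-34 + 87) = 2*87*53 = 9222)
t(B) = -4/3 (t(B) = (4 + 0)/(-2 - 1) = 4/(-3) = 4*(-⅓) = -4/3)
G + (5*5)*t(-6) = 9222 + (5*5)*(-4/3) = 9222 + 25*(-4/3) = 9222 - 100/3 = 27566/3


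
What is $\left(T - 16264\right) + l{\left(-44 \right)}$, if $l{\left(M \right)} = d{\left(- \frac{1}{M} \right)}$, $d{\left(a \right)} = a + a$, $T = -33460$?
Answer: $- \frac{1093927}{22} \approx -49724.0$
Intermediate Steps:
$d{\left(a \right)} = 2 a$
$l{\left(M \right)} = - \frac{2}{M}$ ($l{\left(M \right)} = 2 \left(- \frac{1}{M}\right) = - \frac{2}{M}$)
$\left(T - 16264\right) + l{\left(-44 \right)} = \left(-33460 - 16264\right) - \frac{2}{-44} = -49724 - - \frac{1}{22} = -49724 + \frac{1}{22} = - \frac{1093927}{22}$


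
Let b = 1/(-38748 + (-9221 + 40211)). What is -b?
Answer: 1/7758 ≈ 0.00012890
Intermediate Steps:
b = -1/7758 (b = 1/(-38748 + 30990) = 1/(-7758) = -1/7758 ≈ -0.00012890)
-b = -1*(-1/7758) = 1/7758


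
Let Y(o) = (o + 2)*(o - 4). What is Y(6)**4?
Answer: 65536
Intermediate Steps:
Y(o) = (-4 + o)*(2 + o) (Y(o) = (2 + o)*(-4 + o) = (-4 + o)*(2 + o))
Y(6)**4 = (-8 + 6**2 - 2*6)**4 = (-8 + 36 - 12)**4 = 16**4 = 65536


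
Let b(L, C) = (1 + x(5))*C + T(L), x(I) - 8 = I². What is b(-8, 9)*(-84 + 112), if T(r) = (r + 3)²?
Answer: 9268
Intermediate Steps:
T(r) = (3 + r)²
x(I) = 8 + I²
b(L, C) = (3 + L)² + 34*C (b(L, C) = (1 + (8 + 5²))*C + (3 + L)² = (1 + (8 + 25))*C + (3 + L)² = (1 + 33)*C + (3 + L)² = 34*C + (3 + L)² = (3 + L)² + 34*C)
b(-8, 9)*(-84 + 112) = ((3 - 8)² + 34*9)*(-84 + 112) = ((-5)² + 306)*28 = (25 + 306)*28 = 331*28 = 9268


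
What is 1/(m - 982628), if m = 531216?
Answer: -1/451412 ≈ -2.2153e-6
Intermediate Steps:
1/(m - 982628) = 1/(531216 - 982628) = 1/(-451412) = -1/451412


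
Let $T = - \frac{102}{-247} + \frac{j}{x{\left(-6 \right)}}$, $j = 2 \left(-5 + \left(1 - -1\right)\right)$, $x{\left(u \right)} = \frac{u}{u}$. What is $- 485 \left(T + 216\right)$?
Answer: $- \frac{25206420}{247} \approx -1.0205 \cdot 10^{5}$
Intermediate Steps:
$x{\left(u \right)} = 1$
$j = -6$ ($j = 2 \left(-5 + \left(1 + 1\right)\right) = 2 \left(-5 + 2\right) = 2 \left(-3\right) = -6$)
$T = - \frac{1380}{247}$ ($T = - \frac{102}{-247} - \frac{6}{1} = \left(-102\right) \left(- \frac{1}{247}\right) - 6 = \frac{102}{247} - 6 = - \frac{1380}{247} \approx -5.587$)
$- 485 \left(T + 216\right) = - 485 \left(- \frac{1380}{247} + 216\right) = \left(-485\right) \frac{51972}{247} = - \frac{25206420}{247}$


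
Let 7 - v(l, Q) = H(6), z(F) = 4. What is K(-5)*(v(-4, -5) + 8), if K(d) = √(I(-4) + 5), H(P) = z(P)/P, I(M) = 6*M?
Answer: 43*I*√19/3 ≈ 62.478*I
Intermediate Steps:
H(P) = 4/P
K(d) = I*√19 (K(d) = √(6*(-4) + 5) = √(-24 + 5) = √(-19) = I*√19)
v(l, Q) = 19/3 (v(l, Q) = 7 - 4/6 = 7 - 1*⅔ = 7 - ⅔ = 19/3)
K(-5)*(v(-4, -5) + 8) = (I*√19)*(19/3 + 8) = (I*√19)*(43/3) = 43*I*√19/3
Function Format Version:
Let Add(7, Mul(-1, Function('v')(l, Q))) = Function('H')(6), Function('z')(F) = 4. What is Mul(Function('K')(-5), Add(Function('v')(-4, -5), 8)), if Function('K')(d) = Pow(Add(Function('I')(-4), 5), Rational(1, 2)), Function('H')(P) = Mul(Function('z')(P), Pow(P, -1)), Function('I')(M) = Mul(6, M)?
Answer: Mul(Rational(43, 3), I, Pow(19, Rational(1, 2))) ≈ Mul(62.478, I)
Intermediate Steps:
Function('H')(P) = Mul(4, Pow(P, -1))
Function('K')(d) = Mul(I, Pow(19, Rational(1, 2))) (Function('K')(d) = Pow(Add(Mul(6, -4), 5), Rational(1, 2)) = Pow(Add(-24, 5), Rational(1, 2)) = Pow(-19, Rational(1, 2)) = Mul(I, Pow(19, Rational(1, 2))))
Function('v')(l, Q) = Rational(19, 3) (Function('v')(l, Q) = Add(7, Mul(-1, Mul(4, Pow(6, -1)))) = Add(7, Mul(-1, Mul(4, Rational(1, 6)))) = Add(7, Mul(-1, Rational(2, 3))) = Add(7, Rational(-2, 3)) = Rational(19, 3))
Mul(Function('K')(-5), Add(Function('v')(-4, -5), 8)) = Mul(Mul(I, Pow(19, Rational(1, 2))), Add(Rational(19, 3), 8)) = Mul(Mul(I, Pow(19, Rational(1, 2))), Rational(43, 3)) = Mul(Rational(43, 3), I, Pow(19, Rational(1, 2)))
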